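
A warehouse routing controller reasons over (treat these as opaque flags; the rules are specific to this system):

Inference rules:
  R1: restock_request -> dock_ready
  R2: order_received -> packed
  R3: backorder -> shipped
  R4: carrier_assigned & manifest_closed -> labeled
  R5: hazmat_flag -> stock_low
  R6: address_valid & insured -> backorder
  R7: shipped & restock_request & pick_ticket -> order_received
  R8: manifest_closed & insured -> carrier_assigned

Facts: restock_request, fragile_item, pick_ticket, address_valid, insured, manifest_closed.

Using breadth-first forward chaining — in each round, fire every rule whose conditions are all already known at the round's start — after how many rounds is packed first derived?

4

[1] R1 [restock_request -> dock_ready]; R6 [address_valid & insured -> backorder]; R8 [manifest_closed & insured -> carrier_assigned]. ⇒ new: dock_ready, backorder, carrier_assigned.
[2] R3 [backorder -> shipped]; R4 [carrier_assigned & manifest_closed -> labeled]. ⇒ new: shipped, labeled.
[3] R7 [shipped & restock_request & pick_ticket -> order_received]. ⇒ new: order_received.
[4] R2 [order_received -> packed]. ⇒ new: packed.
packed first appears in round 4.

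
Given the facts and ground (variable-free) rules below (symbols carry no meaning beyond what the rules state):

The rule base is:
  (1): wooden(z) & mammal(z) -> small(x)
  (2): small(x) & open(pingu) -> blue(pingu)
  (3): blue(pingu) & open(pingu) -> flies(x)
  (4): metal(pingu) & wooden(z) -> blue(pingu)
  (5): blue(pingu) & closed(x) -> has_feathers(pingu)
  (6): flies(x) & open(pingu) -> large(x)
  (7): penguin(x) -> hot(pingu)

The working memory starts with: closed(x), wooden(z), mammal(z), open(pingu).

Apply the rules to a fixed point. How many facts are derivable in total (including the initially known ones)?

9

Round 1 — (1), derive small(x).
Round 2 — (2), derive blue(pingu).
Round 3 — (3), (5), derive flies(x), has_feathers(pingu).
Round 4 — (6), derive large(x).
Closure: {blue(pingu), closed(x), flies(x), has_feathers(pingu), large(x), mammal(z), open(pingu), small(x), wooden(z)} — 9 facts.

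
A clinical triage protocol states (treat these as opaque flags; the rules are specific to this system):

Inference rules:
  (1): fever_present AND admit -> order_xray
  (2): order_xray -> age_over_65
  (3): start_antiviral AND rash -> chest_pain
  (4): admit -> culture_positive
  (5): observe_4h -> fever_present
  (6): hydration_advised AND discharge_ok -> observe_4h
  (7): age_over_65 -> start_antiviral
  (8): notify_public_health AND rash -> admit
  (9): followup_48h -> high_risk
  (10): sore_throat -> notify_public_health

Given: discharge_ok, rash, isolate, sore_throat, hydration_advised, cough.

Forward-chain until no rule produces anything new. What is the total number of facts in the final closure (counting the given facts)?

[1] (6) [hydration_advised AND discharge_ok -> observe_4h]; (10) [sore_throat -> notify_public_health]. ⇒ new: observe_4h, notify_public_health.
[2] (5) [observe_4h -> fever_present]; (8) [notify_public_health AND rash -> admit]. ⇒ new: fever_present, admit.
[3] (1) [fever_present AND admit -> order_xray]; (4) [admit -> culture_positive]. ⇒ new: order_xray, culture_positive.
[4] (2) [order_xray -> age_over_65]. ⇒ new: age_over_65.
[5] (7) [age_over_65 -> start_antiviral]. ⇒ new: start_antiviral.
[6] (3) [start_antiviral AND rash -> chest_pain]. ⇒ new: chest_pain.
Closure: {admit, age_over_65, chest_pain, cough, culture_positive, discharge_ok, fever_present, hydration_advised, isolate, notify_public_health, observe_4h, order_xray, rash, sore_throat, start_antiviral} — 15 facts.

15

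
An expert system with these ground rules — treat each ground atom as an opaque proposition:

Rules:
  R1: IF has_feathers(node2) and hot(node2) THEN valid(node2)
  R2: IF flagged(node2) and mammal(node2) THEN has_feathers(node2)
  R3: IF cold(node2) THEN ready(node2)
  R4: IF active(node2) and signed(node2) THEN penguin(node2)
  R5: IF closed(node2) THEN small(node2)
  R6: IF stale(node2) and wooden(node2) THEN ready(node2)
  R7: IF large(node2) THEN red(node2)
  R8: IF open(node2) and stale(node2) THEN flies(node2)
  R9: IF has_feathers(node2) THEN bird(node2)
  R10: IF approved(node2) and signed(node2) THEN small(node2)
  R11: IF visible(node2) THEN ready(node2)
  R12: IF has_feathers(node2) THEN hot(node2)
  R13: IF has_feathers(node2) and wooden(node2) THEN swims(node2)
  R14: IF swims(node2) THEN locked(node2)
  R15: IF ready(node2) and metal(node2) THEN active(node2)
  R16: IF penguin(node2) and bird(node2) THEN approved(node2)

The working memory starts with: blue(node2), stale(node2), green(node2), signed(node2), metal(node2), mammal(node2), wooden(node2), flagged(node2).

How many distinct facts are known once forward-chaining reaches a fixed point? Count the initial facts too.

Round 1 fires R2, R6, giving has_feathers(node2), ready(node2).
Round 2 fires R9, R12, R13, R15, giving bird(node2), hot(node2), swims(node2), active(node2).
Round 3 fires R1, R4, R14, giving valid(node2), penguin(node2), locked(node2).
Round 4 fires R16, giving approved(node2).
Round 5 fires R10, giving small(node2).
Closure: {active(node2), approved(node2), bird(node2), blue(node2), flagged(node2), green(node2), has_feathers(node2), hot(node2), locked(node2), mammal(node2), metal(node2), penguin(node2), ready(node2), signed(node2), small(node2), stale(node2), swims(node2), valid(node2), wooden(node2)} — 19 facts.

19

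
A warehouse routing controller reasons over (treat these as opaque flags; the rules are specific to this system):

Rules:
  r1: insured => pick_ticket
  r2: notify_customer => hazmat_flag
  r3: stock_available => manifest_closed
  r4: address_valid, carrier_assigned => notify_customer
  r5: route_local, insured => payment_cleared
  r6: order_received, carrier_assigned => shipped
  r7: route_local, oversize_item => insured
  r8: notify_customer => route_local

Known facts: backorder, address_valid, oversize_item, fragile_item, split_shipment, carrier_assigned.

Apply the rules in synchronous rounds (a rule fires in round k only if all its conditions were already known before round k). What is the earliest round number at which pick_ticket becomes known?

4

Round 1 fires r4, giving notify_customer.
Round 2 fires r2, r8, giving hazmat_flag, route_local.
Round 3 fires r7, giving insured.
Round 4 fires r1, r5, giving pick_ticket, payment_cleared.
pick_ticket first appears in round 4.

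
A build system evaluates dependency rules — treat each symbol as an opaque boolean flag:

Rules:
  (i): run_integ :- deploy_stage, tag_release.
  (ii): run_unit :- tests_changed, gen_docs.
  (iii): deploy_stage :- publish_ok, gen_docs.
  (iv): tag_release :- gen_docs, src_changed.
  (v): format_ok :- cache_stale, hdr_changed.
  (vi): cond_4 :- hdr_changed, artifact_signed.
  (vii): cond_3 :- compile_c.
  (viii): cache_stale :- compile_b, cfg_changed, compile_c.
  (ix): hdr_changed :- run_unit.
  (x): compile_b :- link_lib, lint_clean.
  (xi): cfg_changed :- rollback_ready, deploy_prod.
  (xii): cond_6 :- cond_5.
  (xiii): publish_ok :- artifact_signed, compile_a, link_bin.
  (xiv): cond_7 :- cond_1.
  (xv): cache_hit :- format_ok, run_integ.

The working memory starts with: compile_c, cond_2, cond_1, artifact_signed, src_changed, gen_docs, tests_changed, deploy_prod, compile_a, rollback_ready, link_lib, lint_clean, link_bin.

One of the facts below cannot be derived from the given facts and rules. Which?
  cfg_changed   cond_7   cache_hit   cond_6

[1] (ii) [run_unit :- tests_changed, gen_docs.]; (iv) [tag_release :- gen_docs, src_changed.]; (vii) [cond_3 :- compile_c.]; (x) [compile_b :- link_lib, lint_clean.]; (xi) [cfg_changed :- rollback_ready, deploy_prod.]; (xiii) [publish_ok :- artifact_signed, compile_a, link_bin.]; (xiv) [cond_7 :- cond_1.]. ⇒ new: run_unit, tag_release, cond_3, compile_b, cfg_changed, publish_ok, cond_7.
[2] (iii) [deploy_stage :- publish_ok, gen_docs.]; (viii) [cache_stale :- compile_b, cfg_changed, compile_c.]; (ix) [hdr_changed :- run_unit.]. ⇒ new: deploy_stage, cache_stale, hdr_changed.
[3] (i) [run_integ :- deploy_stage, tag_release.]; (v) [format_ok :- cache_stale, hdr_changed.]; (vi) [cond_4 :- hdr_changed, artifact_signed.]. ⇒ new: run_integ, format_ok, cond_4.
[4] (xv) [cache_hit :- format_ok, run_integ.]. ⇒ new: cache_hit.
Derived: cfg_changed (round 1), cond_7 (round 1), cache_hit (round 4). cond_6 never appears in any round.

cond_6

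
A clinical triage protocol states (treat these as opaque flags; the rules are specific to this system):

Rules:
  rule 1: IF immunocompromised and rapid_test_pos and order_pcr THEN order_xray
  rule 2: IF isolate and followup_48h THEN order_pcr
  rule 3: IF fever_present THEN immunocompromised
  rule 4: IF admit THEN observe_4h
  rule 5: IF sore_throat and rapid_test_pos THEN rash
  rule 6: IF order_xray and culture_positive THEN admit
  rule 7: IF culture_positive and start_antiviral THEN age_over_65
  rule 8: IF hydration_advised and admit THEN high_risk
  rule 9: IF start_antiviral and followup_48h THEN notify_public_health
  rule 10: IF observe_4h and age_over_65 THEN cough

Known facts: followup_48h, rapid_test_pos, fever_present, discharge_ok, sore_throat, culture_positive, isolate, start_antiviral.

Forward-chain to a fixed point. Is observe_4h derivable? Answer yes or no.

Round 1: rule 2 [IF isolate and followup_48h THEN order_pcr]; rule 3 [IF fever_present THEN immunocompromised]; rule 5 [IF sore_throat and rapid_test_pos THEN rash]; rule 7 [IF culture_positive and start_antiviral THEN age_over_65]; rule 9 [IF start_antiviral and followup_48h THEN notify_public_health]. New: order_pcr, immunocompromised, rash, age_over_65, notify_public_health.
Round 2: rule 1 [IF immunocompromised and rapid_test_pos and order_pcr THEN order_xray]. New: order_xray.
Round 3: rule 6 [IF order_xray and culture_positive THEN admit]. New: admit.
Round 4: rule 4 [IF admit THEN observe_4h]. New: observe_4h.
Round 5: rule 10 [IF observe_4h and age_over_65 THEN cough]. New: cough.
observe_4h appears in round 4, so it is derivable.

yes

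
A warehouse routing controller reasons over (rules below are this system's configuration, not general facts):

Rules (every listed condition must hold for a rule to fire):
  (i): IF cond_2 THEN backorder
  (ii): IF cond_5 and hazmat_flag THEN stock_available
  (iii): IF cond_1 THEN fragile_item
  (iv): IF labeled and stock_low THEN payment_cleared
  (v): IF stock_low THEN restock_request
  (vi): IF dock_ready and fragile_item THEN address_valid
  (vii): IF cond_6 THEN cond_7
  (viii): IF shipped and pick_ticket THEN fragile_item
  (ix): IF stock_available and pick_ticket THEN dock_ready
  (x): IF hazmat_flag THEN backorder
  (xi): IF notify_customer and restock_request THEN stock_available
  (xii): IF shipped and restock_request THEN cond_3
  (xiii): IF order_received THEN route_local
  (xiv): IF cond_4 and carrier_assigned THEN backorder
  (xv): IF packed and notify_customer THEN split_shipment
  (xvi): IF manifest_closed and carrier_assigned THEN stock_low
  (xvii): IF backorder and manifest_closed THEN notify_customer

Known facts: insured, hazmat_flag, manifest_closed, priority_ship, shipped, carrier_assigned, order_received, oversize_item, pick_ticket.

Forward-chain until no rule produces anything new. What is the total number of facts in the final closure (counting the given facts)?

[1] (viii) [IF shipped and pick_ticket THEN fragile_item]; (x) [IF hazmat_flag THEN backorder]; (xiii) [IF order_received THEN route_local]; (xvi) [IF manifest_closed and carrier_assigned THEN stock_low]. ⇒ new: fragile_item, backorder, route_local, stock_low.
[2] (v) [IF stock_low THEN restock_request]; (xvii) [IF backorder and manifest_closed THEN notify_customer]. ⇒ new: restock_request, notify_customer.
[3] (xi) [IF notify_customer and restock_request THEN stock_available]; (xii) [IF shipped and restock_request THEN cond_3]. ⇒ new: stock_available, cond_3.
[4] (ix) [IF stock_available and pick_ticket THEN dock_ready]. ⇒ new: dock_ready.
[5] (vi) [IF dock_ready and fragile_item THEN address_valid]. ⇒ new: address_valid.
Closure: {address_valid, backorder, carrier_assigned, cond_3, dock_ready, fragile_item, hazmat_flag, insured, manifest_closed, notify_customer, order_received, oversize_item, pick_ticket, priority_ship, restock_request, route_local, shipped, stock_available, stock_low} — 19 facts.

19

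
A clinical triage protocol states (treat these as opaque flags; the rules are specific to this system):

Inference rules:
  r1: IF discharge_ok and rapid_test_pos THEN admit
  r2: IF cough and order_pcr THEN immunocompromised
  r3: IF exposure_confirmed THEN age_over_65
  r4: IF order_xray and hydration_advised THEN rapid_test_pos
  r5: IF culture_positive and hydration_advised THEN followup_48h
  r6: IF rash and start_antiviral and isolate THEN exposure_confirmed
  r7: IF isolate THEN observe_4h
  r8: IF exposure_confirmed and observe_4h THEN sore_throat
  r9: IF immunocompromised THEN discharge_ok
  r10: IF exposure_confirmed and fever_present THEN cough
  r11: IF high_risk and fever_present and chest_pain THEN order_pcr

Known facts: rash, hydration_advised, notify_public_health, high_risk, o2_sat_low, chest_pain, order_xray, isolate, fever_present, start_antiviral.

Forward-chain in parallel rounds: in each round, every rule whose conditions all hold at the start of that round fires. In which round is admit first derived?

5

Round 1: r4 [IF order_xray and hydration_advised THEN rapid_test_pos]; r6 [IF rash and start_antiviral and isolate THEN exposure_confirmed]; r7 [IF isolate THEN observe_4h]; r11 [IF high_risk and fever_present and chest_pain THEN order_pcr]. New: rapid_test_pos, exposure_confirmed, observe_4h, order_pcr.
Round 2: r3 [IF exposure_confirmed THEN age_over_65]; r8 [IF exposure_confirmed and observe_4h THEN sore_throat]; r10 [IF exposure_confirmed and fever_present THEN cough]. New: age_over_65, sore_throat, cough.
Round 3: r2 [IF cough and order_pcr THEN immunocompromised]. New: immunocompromised.
Round 4: r9 [IF immunocompromised THEN discharge_ok]. New: discharge_ok.
Round 5: r1 [IF discharge_ok and rapid_test_pos THEN admit]. New: admit.
admit first appears in round 5.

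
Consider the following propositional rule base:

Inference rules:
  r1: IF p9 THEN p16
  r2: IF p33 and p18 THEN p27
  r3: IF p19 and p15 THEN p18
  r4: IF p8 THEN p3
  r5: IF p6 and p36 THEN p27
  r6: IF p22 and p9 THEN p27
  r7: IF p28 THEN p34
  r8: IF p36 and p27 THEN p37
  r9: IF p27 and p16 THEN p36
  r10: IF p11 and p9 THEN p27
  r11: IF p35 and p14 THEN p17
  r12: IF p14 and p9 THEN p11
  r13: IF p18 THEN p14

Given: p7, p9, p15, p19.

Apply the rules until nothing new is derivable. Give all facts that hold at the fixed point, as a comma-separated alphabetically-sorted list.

Round 1: r1 [IF p9 THEN p16]; r3 [IF p19 and p15 THEN p18]. Adds p16, p18.
Round 2: r13 [IF p18 THEN p14]. Adds p14.
Round 3: r12 [IF p14 and p9 THEN p11]. Adds p11.
Round 4: r10 [IF p11 and p9 THEN p27]. Adds p27.
Round 5: r9 [IF p27 and p16 THEN p36]. Adds p36.
Round 6: r8 [IF p36 and p27 THEN p37]. Adds p37.

p11, p14, p15, p16, p18, p19, p27, p36, p37, p7, p9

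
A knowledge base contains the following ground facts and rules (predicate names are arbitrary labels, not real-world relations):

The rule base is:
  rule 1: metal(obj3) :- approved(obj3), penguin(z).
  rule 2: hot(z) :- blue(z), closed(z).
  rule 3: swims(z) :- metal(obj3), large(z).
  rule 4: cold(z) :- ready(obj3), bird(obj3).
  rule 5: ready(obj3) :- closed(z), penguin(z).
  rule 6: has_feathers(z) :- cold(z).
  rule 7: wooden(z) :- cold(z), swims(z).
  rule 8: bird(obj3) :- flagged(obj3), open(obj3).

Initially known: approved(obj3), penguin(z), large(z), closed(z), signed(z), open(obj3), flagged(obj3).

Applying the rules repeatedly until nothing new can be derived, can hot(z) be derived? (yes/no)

Round 1 — rule 1, rule 5, rule 8, derive metal(obj3), ready(obj3), bird(obj3).
Round 2 — rule 3, rule 4, derive swims(z), cold(z).
Round 3 — rule 6, rule 7, derive has_feathers(z), wooden(z).
Fixed point reached. hot(z) is concluded only by rule 2; rule 2 needs blue(z) (never derived).

no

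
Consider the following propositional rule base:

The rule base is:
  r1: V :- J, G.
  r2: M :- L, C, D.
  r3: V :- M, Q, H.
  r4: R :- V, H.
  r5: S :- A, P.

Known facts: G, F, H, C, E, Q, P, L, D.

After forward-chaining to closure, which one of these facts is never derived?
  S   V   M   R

S

Round 1 — r2, derive M.
Round 2 — r3, derive V.
Round 3 — r4, derive R.
Derived: M (round 1), R (round 3), V (round 2). S never appears in any round.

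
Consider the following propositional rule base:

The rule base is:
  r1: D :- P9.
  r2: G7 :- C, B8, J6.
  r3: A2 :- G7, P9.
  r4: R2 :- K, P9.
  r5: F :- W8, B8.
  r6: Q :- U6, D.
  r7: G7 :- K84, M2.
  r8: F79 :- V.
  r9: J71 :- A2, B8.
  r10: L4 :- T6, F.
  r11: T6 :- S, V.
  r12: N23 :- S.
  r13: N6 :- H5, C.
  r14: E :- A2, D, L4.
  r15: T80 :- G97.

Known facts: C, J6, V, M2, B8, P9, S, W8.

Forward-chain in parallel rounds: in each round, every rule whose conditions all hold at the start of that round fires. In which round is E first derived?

3

Round 1: r1 [D :- P9.]; r2 [G7 :- C, B8, J6.]; r5 [F :- W8, B8.]; r8 [F79 :- V.]; r11 [T6 :- S, V.]; r12 [N23 :- S.]. Adds D, G7, F, F79, T6, N23.
Round 2: r3 [A2 :- G7, P9.]; r10 [L4 :- T6, F.]. Adds A2, L4.
Round 3: r9 [J71 :- A2, B8.]; r14 [E :- A2, D, L4.]. Adds J71, E.
E first appears in round 3.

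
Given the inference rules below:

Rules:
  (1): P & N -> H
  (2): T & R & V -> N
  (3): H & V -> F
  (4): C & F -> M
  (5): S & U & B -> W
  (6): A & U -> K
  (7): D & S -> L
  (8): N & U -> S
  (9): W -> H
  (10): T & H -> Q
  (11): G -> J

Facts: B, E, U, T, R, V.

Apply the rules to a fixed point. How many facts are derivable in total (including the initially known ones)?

12

Round 1: (2) [T & R & V -> N]. New: N.
Round 2: (8) [N & U -> S]. New: S.
Round 3: (5) [S & U & B -> W]. New: W.
Round 4: (9) [W -> H]. New: H.
Round 5: (3) [H & V -> F]; (10) [T & H -> Q]. New: F, Q.
Closure: {B, E, F, H, N, Q, R, S, T, U, V, W} — 12 facts.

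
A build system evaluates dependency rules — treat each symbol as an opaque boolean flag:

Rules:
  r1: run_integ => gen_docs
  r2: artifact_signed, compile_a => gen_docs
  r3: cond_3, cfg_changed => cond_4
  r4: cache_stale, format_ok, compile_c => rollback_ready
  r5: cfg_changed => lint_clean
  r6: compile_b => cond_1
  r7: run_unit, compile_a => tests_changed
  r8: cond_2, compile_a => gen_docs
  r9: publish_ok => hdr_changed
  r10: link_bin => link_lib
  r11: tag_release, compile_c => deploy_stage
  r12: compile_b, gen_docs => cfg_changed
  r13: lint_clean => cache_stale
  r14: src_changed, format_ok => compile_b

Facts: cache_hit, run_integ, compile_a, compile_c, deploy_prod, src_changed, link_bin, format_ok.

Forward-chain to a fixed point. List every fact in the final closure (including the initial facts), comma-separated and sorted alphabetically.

Round 1: r1 [run_integ => gen_docs]; r10 [link_bin => link_lib]; r14 [src_changed, format_ok => compile_b]. Adds gen_docs, link_lib, compile_b.
Round 2: r6 [compile_b => cond_1]; r12 [compile_b, gen_docs => cfg_changed]. Adds cond_1, cfg_changed.
Round 3: r5 [cfg_changed => lint_clean]. Adds lint_clean.
Round 4: r13 [lint_clean => cache_stale]. Adds cache_stale.
Round 5: r4 [cache_stale, format_ok, compile_c => rollback_ready]. Adds rollback_ready.

cache_hit, cache_stale, cfg_changed, compile_a, compile_b, compile_c, cond_1, deploy_prod, format_ok, gen_docs, link_bin, link_lib, lint_clean, rollback_ready, run_integ, src_changed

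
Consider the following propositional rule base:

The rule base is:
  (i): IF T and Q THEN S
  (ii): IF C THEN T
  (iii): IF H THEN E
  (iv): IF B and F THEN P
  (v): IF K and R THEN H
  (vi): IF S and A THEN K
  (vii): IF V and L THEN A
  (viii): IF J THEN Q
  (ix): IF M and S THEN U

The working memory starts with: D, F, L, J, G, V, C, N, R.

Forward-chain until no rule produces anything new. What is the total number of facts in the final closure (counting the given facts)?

[1] (ii) [IF C THEN T]; (vii) [IF V and L THEN A]; (viii) [IF J THEN Q]. ⇒ new: T, A, Q.
[2] (i) [IF T and Q THEN S]. ⇒ new: S.
[3] (vi) [IF S and A THEN K]. ⇒ new: K.
[4] (v) [IF K and R THEN H]. ⇒ new: H.
[5] (iii) [IF H THEN E]. ⇒ new: E.
Closure: {A, C, D, E, F, G, H, J, K, L, N, Q, R, S, T, V} — 16 facts.

16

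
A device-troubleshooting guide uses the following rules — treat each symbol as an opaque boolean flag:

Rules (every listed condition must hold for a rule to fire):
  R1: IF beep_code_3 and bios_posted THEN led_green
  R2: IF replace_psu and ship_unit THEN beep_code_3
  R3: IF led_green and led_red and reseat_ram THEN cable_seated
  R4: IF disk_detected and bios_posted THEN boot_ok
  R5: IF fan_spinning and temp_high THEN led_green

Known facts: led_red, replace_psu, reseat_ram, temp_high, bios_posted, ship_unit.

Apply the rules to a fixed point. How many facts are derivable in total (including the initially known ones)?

Round 1: R2 [IF replace_psu and ship_unit THEN beep_code_3]. Adds beep_code_3.
Round 2: R1 [IF beep_code_3 and bios_posted THEN led_green]. Adds led_green.
Round 3: R3 [IF led_green and led_red and reseat_ram THEN cable_seated]. Adds cable_seated.
Closure: {beep_code_3, bios_posted, cable_seated, led_green, led_red, replace_psu, reseat_ram, ship_unit, temp_high} — 9 facts.

9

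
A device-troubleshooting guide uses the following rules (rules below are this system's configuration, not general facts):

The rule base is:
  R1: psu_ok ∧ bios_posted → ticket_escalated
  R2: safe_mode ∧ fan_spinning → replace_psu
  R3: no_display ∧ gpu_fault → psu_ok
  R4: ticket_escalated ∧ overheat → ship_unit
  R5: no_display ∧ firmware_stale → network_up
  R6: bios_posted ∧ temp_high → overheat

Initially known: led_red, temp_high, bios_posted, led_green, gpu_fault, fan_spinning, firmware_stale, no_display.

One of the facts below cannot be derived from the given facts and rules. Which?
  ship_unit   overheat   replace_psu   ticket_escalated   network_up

Round 1: R3 [no_display ∧ gpu_fault → psu_ok]; R5 [no_display ∧ firmware_stale → network_up]; R6 [bios_posted ∧ temp_high → overheat]. New: psu_ok, network_up, overheat.
Round 2: R1 [psu_ok ∧ bios_posted → ticket_escalated]. New: ticket_escalated.
Round 3: R4 [ticket_escalated ∧ overheat → ship_unit]. New: ship_unit.
Derived: overheat (round 1), ticket_escalated (round 2), network_up (round 1), ship_unit (round 3). replace_psu never appears in any round.

replace_psu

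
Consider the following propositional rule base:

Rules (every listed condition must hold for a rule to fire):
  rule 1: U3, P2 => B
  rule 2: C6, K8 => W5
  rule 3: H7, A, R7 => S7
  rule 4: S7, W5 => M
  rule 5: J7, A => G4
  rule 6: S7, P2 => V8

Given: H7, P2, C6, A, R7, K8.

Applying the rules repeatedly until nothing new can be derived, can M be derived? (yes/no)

Round 1: rule 2 [C6, K8 => W5]; rule 3 [H7, A, R7 => S7]. New: W5, S7.
Round 2: rule 4 [S7, W5 => M]; rule 6 [S7, P2 => V8]. New: M, V8.
M appears in round 2, so it is derivable.

yes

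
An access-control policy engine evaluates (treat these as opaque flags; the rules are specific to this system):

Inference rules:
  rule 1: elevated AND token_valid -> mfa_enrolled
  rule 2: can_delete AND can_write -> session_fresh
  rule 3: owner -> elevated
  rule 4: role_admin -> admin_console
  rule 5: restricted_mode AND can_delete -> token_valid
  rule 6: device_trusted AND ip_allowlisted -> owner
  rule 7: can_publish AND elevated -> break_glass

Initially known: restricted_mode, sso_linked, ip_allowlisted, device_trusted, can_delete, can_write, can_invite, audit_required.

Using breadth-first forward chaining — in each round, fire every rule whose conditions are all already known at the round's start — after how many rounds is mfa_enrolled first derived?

Round 1: rule 2 [can_delete AND can_write -> session_fresh]; rule 5 [restricted_mode AND can_delete -> token_valid]; rule 6 [device_trusted AND ip_allowlisted -> owner]. Adds session_fresh, token_valid, owner.
Round 2: rule 3 [owner -> elevated]. Adds elevated.
Round 3: rule 1 [elevated AND token_valid -> mfa_enrolled]. Adds mfa_enrolled.
mfa_enrolled first appears in round 3.

3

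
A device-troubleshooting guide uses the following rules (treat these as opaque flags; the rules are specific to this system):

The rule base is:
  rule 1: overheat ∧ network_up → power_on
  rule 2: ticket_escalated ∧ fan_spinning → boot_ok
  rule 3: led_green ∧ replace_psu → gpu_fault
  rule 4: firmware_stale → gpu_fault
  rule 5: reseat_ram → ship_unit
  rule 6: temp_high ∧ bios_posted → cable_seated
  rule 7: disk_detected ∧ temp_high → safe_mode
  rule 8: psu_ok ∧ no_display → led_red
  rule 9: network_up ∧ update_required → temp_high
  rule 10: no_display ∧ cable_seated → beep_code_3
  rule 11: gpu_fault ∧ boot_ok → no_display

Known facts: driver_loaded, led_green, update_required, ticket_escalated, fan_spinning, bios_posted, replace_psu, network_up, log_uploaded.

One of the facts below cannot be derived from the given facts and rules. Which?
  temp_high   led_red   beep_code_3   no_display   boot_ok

Round 1 — rule 2, rule 3, rule 9, derive boot_ok, gpu_fault, temp_high.
Round 2 — rule 6, rule 11, derive cable_seated, no_display.
Round 3 — rule 10, derive beep_code_3.
Derived: boot_ok (round 1), no_display (round 2), temp_high (round 1), beep_code_3 (round 3). led_red never appears in any round.

led_red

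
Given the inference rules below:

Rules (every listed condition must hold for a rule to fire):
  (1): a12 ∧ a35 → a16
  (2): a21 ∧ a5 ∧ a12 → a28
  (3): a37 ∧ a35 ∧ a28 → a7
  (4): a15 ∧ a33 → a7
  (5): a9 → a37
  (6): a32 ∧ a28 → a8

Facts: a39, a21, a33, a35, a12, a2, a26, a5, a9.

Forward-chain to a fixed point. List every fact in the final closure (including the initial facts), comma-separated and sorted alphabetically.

Round 1 — (1), (2), (5), derive a16, a28, a37.
Round 2 — (3), derive a7.

a12, a16, a2, a21, a26, a28, a33, a35, a37, a39, a5, a7, a9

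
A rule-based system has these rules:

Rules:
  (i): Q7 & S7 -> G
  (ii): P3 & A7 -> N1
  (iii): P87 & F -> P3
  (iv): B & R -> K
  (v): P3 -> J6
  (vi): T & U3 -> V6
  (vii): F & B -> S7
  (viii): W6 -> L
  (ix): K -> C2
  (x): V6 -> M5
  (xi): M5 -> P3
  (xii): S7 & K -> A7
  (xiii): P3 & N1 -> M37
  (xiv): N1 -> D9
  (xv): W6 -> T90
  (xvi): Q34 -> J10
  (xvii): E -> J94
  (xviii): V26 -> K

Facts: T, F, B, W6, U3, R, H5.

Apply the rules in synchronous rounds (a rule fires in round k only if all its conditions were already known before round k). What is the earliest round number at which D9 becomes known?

Round 1: (iv) [B & R -> K]; (vi) [T & U3 -> V6]; (vii) [F & B -> S7]; (viii) [W6 -> L]; (xv) [W6 -> T90]. Adds K, V6, S7, L, T90.
Round 2: (ix) [K -> C2]; (x) [V6 -> M5]; (xii) [S7 & K -> A7]. Adds C2, M5, A7.
Round 3: (xi) [M5 -> P3]. Adds P3.
Round 4: (ii) [P3 & A7 -> N1]; (v) [P3 -> J6]. Adds N1, J6.
Round 5: (xiii) [P3 & N1 -> M37]; (xiv) [N1 -> D9]. Adds M37, D9.
D9 first appears in round 5.

5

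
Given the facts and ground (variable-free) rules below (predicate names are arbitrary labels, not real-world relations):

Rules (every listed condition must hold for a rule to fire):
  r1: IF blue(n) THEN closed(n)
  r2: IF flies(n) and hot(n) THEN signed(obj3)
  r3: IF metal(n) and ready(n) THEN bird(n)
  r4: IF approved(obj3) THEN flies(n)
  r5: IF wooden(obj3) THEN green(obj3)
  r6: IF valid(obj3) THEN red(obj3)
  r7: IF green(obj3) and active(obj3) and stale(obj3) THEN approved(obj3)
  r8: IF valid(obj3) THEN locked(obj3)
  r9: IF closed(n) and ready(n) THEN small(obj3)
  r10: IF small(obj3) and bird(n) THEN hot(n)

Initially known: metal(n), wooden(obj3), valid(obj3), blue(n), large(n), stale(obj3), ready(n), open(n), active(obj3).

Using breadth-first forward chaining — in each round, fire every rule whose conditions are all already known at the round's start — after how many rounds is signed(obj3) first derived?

4

Round 1 — r1, r3, r5, r6, r8, derive closed(n), bird(n), green(obj3), red(obj3), locked(obj3).
Round 2 — r7, r9, derive approved(obj3), small(obj3).
Round 3 — r4, r10, derive flies(n), hot(n).
Round 4 — r2, derive signed(obj3).
signed(obj3) first appears in round 4.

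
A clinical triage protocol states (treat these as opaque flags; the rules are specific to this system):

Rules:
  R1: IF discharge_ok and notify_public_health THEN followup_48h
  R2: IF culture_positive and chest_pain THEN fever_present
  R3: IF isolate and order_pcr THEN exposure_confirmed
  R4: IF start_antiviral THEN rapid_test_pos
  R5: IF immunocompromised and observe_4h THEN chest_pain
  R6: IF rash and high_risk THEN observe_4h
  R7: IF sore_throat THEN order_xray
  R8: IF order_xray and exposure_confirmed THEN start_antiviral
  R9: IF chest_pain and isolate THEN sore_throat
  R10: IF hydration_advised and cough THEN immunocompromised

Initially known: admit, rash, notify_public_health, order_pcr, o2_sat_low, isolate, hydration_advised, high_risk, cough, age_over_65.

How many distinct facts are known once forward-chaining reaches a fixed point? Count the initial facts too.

18

Round 1: R3 [IF isolate and order_pcr THEN exposure_confirmed]; R6 [IF rash and high_risk THEN observe_4h]; R10 [IF hydration_advised and cough THEN immunocompromised]. New: exposure_confirmed, observe_4h, immunocompromised.
Round 2: R5 [IF immunocompromised and observe_4h THEN chest_pain]. New: chest_pain.
Round 3: R9 [IF chest_pain and isolate THEN sore_throat]. New: sore_throat.
Round 4: R7 [IF sore_throat THEN order_xray]. New: order_xray.
Round 5: R8 [IF order_xray and exposure_confirmed THEN start_antiviral]. New: start_antiviral.
Round 6: R4 [IF start_antiviral THEN rapid_test_pos]. New: rapid_test_pos.
Closure: {admit, age_over_65, chest_pain, cough, exposure_confirmed, high_risk, hydration_advised, immunocompromised, isolate, notify_public_health, o2_sat_low, observe_4h, order_pcr, order_xray, rapid_test_pos, rash, sore_throat, start_antiviral} — 18 facts.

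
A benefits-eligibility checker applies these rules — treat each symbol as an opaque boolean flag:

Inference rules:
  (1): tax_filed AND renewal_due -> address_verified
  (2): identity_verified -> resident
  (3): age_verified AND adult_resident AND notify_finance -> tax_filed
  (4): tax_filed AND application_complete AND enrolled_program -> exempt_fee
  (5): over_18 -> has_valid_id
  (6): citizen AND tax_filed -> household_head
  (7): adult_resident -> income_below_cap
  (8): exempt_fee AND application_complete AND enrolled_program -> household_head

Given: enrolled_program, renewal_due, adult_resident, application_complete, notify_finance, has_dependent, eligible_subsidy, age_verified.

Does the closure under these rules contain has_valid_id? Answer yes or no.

Round 1: (3) [age_verified AND adult_resident AND notify_finance -> tax_filed]; (7) [adult_resident -> income_below_cap]. Adds tax_filed, income_below_cap.
Round 2: (1) [tax_filed AND renewal_due -> address_verified]; (4) [tax_filed AND application_complete AND enrolled_program -> exempt_fee]. Adds address_verified, exempt_fee.
Round 3: (8) [exempt_fee AND application_complete AND enrolled_program -> household_head]. Adds household_head.
Fixed point reached. has_valid_id is concluded only by (5); (5) needs over_18 (never derived).

no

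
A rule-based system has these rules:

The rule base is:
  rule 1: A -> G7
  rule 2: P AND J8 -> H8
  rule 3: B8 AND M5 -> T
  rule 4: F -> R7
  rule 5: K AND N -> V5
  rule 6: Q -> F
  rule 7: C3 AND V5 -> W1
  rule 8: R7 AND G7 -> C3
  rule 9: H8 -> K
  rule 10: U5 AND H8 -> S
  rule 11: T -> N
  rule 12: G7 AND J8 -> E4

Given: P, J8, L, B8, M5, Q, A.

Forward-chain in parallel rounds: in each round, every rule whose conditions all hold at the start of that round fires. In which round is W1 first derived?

4

Round 1 — rule 1, rule 2, rule 3, rule 6, derive G7, H8, T, F.
Round 2 — rule 4, rule 9, rule 11, rule 12, derive R7, K, N, E4.
Round 3 — rule 5, rule 8, derive V5, C3.
Round 4 — rule 7, derive W1.
W1 first appears in round 4.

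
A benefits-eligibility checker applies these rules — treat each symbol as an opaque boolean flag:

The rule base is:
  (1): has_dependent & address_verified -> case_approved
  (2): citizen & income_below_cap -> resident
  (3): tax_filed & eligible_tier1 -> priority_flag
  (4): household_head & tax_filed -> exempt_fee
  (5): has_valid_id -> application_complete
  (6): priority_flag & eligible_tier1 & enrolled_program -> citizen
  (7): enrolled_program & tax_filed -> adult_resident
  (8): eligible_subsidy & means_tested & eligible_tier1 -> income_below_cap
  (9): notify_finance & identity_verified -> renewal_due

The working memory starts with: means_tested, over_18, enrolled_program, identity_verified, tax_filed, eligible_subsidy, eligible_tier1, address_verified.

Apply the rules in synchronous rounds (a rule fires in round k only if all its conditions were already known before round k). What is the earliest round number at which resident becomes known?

3

[1] (3) [tax_filed & eligible_tier1 -> priority_flag]; (7) [enrolled_program & tax_filed -> adult_resident]; (8) [eligible_subsidy & means_tested & eligible_tier1 -> income_below_cap]. ⇒ new: priority_flag, adult_resident, income_below_cap.
[2] (6) [priority_flag & eligible_tier1 & enrolled_program -> citizen]. ⇒ new: citizen.
[3] (2) [citizen & income_below_cap -> resident]. ⇒ new: resident.
resident first appears in round 3.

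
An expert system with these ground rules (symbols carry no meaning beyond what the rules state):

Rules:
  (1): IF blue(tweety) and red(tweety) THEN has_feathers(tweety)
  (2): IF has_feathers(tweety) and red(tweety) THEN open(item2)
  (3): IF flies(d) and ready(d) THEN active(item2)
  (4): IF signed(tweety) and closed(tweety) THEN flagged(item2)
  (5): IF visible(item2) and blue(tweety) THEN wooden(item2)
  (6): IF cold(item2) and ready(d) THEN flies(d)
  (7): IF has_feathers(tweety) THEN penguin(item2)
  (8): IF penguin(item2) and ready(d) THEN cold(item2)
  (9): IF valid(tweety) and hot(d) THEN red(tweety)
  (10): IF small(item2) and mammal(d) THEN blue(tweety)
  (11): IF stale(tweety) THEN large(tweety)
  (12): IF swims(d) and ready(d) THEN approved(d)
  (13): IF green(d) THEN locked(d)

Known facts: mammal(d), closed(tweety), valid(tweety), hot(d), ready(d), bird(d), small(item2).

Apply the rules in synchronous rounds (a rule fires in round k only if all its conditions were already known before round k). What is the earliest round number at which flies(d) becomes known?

5

Round 1 fires (9), (10), giving red(tweety), blue(tweety).
Round 2 fires (1), giving has_feathers(tweety).
Round 3 fires (2), (7), giving open(item2), penguin(item2).
Round 4 fires (8), giving cold(item2).
Round 5 fires (6), giving flies(d).
flies(d) first appears in round 5.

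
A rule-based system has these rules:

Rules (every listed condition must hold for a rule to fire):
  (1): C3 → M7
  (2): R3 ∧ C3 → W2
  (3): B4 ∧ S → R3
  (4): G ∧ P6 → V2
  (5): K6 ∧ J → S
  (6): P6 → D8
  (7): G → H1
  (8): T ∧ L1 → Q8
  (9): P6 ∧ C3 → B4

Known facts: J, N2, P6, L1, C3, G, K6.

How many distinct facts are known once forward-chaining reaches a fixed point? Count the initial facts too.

15

[1] (1) [C3 → M7]; (4) [G ∧ P6 → V2]; (5) [K6 ∧ J → S]; (6) [P6 → D8]; (7) [G → H1]; (9) [P6 ∧ C3 → B4]. ⇒ new: M7, V2, S, D8, H1, B4.
[2] (3) [B4 ∧ S → R3]. ⇒ new: R3.
[3] (2) [R3 ∧ C3 → W2]. ⇒ new: W2.
Closure: {B4, C3, D8, G, H1, J, K6, L1, M7, N2, P6, R3, S, V2, W2} — 15 facts.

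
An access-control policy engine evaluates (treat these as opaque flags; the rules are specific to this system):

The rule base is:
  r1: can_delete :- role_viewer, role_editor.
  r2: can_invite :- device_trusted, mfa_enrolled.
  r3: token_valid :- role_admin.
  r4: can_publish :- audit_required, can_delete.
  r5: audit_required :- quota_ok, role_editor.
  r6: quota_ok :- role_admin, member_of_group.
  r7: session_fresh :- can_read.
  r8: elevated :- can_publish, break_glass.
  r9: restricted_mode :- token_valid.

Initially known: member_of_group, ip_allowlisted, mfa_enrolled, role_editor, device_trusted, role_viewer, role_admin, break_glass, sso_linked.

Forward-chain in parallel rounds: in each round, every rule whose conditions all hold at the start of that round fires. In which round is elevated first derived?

4

[1] r1 [can_delete :- role_viewer, role_editor.]; r2 [can_invite :- device_trusted, mfa_enrolled.]; r3 [token_valid :- role_admin.]; r6 [quota_ok :- role_admin, member_of_group.]. ⇒ new: can_delete, can_invite, token_valid, quota_ok.
[2] r5 [audit_required :- quota_ok, role_editor.]; r9 [restricted_mode :- token_valid.]. ⇒ new: audit_required, restricted_mode.
[3] r4 [can_publish :- audit_required, can_delete.]. ⇒ new: can_publish.
[4] r8 [elevated :- can_publish, break_glass.]. ⇒ new: elevated.
elevated first appears in round 4.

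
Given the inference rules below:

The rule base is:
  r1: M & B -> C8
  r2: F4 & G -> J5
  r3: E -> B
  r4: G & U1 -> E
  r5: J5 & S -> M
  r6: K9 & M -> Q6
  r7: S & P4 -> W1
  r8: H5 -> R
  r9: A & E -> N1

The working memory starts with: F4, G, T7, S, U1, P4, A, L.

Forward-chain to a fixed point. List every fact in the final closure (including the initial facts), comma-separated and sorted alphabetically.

A, B, C8, E, F4, G, J5, L, M, N1, P4, S, T7, U1, W1

Round 1 fires r2, r4, r7, giving J5, E, W1.
Round 2 fires r3, r5, r9, giving B, M, N1.
Round 3 fires r1, giving C8.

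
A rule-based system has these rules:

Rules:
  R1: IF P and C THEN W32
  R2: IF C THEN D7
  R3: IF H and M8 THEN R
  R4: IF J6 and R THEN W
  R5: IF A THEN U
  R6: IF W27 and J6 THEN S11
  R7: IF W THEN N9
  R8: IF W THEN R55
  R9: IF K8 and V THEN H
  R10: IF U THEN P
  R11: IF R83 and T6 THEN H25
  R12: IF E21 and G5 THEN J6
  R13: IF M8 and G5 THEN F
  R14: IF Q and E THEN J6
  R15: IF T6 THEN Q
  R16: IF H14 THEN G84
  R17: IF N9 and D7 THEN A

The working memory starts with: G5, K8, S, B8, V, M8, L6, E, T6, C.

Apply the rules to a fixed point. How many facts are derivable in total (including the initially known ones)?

23

Round 1: R2 [IF C THEN D7]; R9 [IF K8 and V THEN H]; R13 [IF M8 and G5 THEN F]; R15 [IF T6 THEN Q]. New: D7, H, F, Q.
Round 2: R3 [IF H and M8 THEN R]; R14 [IF Q and E THEN J6]. New: R, J6.
Round 3: R4 [IF J6 and R THEN W]. New: W.
Round 4: R7 [IF W THEN N9]; R8 [IF W THEN R55]. New: N9, R55.
Round 5: R17 [IF N9 and D7 THEN A]. New: A.
Round 6: R5 [IF A THEN U]. New: U.
Round 7: R10 [IF U THEN P]. New: P.
Round 8: R1 [IF P and C THEN W32]. New: W32.
Closure: {A, B8, C, D7, E, F, G5, H, J6, K8, L6, M8, N9, P, Q, R, R55, S, T6, U, V, W, W32} — 23 facts.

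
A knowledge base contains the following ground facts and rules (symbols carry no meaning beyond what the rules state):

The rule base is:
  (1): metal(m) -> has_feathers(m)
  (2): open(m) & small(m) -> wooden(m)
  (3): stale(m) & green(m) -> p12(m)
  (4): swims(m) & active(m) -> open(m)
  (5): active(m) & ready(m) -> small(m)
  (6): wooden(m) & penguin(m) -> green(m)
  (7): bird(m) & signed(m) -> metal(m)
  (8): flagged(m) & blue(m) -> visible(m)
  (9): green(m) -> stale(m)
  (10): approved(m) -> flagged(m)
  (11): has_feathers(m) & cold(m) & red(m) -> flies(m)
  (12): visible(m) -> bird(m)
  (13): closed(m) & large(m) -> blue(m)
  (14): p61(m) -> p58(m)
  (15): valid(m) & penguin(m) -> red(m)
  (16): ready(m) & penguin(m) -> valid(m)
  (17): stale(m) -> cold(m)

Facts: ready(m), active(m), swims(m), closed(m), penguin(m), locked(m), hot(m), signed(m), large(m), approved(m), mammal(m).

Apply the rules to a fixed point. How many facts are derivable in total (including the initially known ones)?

Round 1: (4) [swims(m) & active(m) -> open(m)]; (5) [active(m) & ready(m) -> small(m)]; (10) [approved(m) -> flagged(m)]; (13) [closed(m) & large(m) -> blue(m)]; (16) [ready(m) & penguin(m) -> valid(m)]. New: open(m), small(m), flagged(m), blue(m), valid(m).
Round 2: (2) [open(m) & small(m) -> wooden(m)]; (8) [flagged(m) & blue(m) -> visible(m)]; (15) [valid(m) & penguin(m) -> red(m)]. New: wooden(m), visible(m), red(m).
Round 3: (6) [wooden(m) & penguin(m) -> green(m)]; (12) [visible(m) -> bird(m)]. New: green(m), bird(m).
Round 4: (7) [bird(m) & signed(m) -> metal(m)]; (9) [green(m) -> stale(m)]. New: metal(m), stale(m).
Round 5: (1) [metal(m) -> has_feathers(m)]; (3) [stale(m) & green(m) -> p12(m)]; (17) [stale(m) -> cold(m)]. New: has_feathers(m), p12(m), cold(m).
Round 6: (11) [has_feathers(m) & cold(m) & red(m) -> flies(m)]. New: flies(m).
Closure: {active(m), approved(m), bird(m), blue(m), closed(m), cold(m), flagged(m), flies(m), green(m), has_feathers(m), hot(m), large(m), locked(m), mammal(m), metal(m), open(m), p12(m), penguin(m), ready(m), red(m), signed(m), small(m), stale(m), swims(m), valid(m), visible(m), wooden(m)} — 27 facts.

27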